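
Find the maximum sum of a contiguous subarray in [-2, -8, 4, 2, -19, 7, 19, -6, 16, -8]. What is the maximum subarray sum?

Using Kadane's algorithm on [-2, -8, 4, 2, -19, 7, 19, -6, 16, -8]:

Scanning through the array:
Position 1 (value -8): max_ending_here = -8, max_so_far = -2
Position 2 (value 4): max_ending_here = 4, max_so_far = 4
Position 3 (value 2): max_ending_here = 6, max_so_far = 6
Position 4 (value -19): max_ending_here = -13, max_so_far = 6
Position 5 (value 7): max_ending_here = 7, max_so_far = 7
Position 6 (value 19): max_ending_here = 26, max_so_far = 26
Position 7 (value -6): max_ending_here = 20, max_so_far = 26
Position 8 (value 16): max_ending_here = 36, max_so_far = 36
Position 9 (value -8): max_ending_here = 28, max_so_far = 36

Maximum subarray: [7, 19, -6, 16]
Maximum sum: 36

The maximum subarray is [7, 19, -6, 16] with sum 36. This subarray runs from index 5 to index 8.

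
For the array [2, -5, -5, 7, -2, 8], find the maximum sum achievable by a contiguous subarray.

Using Kadane's algorithm on [2, -5, -5, 7, -2, 8]:

Scanning through the array:
Position 1 (value -5): max_ending_here = -3, max_so_far = 2
Position 2 (value -5): max_ending_here = -5, max_so_far = 2
Position 3 (value 7): max_ending_here = 7, max_so_far = 7
Position 4 (value -2): max_ending_here = 5, max_so_far = 7
Position 5 (value 8): max_ending_here = 13, max_so_far = 13

Maximum subarray: [7, -2, 8]
Maximum sum: 13

The maximum subarray is [7, -2, 8] with sum 13. This subarray runs from index 3 to index 5.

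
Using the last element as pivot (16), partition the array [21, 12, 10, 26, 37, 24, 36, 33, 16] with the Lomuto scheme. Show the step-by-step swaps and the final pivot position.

Lomuto partition with pivot = 16:

Initial array: [21, 12, 10, 26, 37, 24, 36, 33, 16]

arr[0]=21 > 16: no swap
arr[1]=12 <= 16: swap with position 0, array becomes [12, 21, 10, 26, 37, 24, 36, 33, 16]
arr[2]=10 <= 16: swap with position 1, array becomes [12, 10, 21, 26, 37, 24, 36, 33, 16]
arr[3]=26 > 16: no swap
arr[4]=37 > 16: no swap
arr[5]=24 > 16: no swap
arr[6]=36 > 16: no swap
arr[7]=33 > 16: no swap

Place pivot at position 2: [12, 10, 16, 26, 37, 24, 36, 33, 21]
Pivot position: 2

After partitioning with pivot 16, the array becomes [12, 10, 16, 26, 37, 24, 36, 33, 21]. The pivot is placed at index 2. All elements to the left of the pivot are <= 16, and all elements to the right are > 16.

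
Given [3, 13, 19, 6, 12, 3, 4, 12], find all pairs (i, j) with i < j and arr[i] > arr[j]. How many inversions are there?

Finding inversions in [3, 13, 19, 6, 12, 3, 4, 12]:

(1, 3): arr[1]=13 > arr[3]=6
(1, 4): arr[1]=13 > arr[4]=12
(1, 5): arr[1]=13 > arr[5]=3
(1, 6): arr[1]=13 > arr[6]=4
(1, 7): arr[1]=13 > arr[7]=12
(2, 3): arr[2]=19 > arr[3]=6
(2, 4): arr[2]=19 > arr[4]=12
(2, 5): arr[2]=19 > arr[5]=3
(2, 6): arr[2]=19 > arr[6]=4
(2, 7): arr[2]=19 > arr[7]=12
(3, 5): arr[3]=6 > arr[5]=3
(3, 6): arr[3]=6 > arr[6]=4
(4, 5): arr[4]=12 > arr[5]=3
(4, 6): arr[4]=12 > arr[6]=4

Total inversions: 14

The array has 14 inversion(s): (1,3), (1,4), (1,5), (1,6), (1,7), (2,3), (2,4), (2,5), (2,6), (2,7), (3,5), (3,6), (4,5), (4,6). Each pair (i,j) satisfies i < j and arr[i] > arr[j].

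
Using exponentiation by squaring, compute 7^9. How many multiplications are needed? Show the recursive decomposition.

Computing 7^9 by squaring (build up from 7^1; each line after the first costs one multiplication):

7^1 = 7
7^2 = (7^1)^2 = 7^2 = 49
7^4 = (7^2)^2 = 49^2 = 2401
7^8 = (7^4)^2 = 2401^2 = 5764801
7^9 = 7 * 7^8 = 7 * 5764801 = 40353607

Result: 40353607
Multiplications needed: 4 (4 lines after 7^1)

7^9 = 40353607. Using exponentiation by squaring, this requires 4 multiplications. The key idea: if the exponent is even, square the half-power; if odd, multiply by the base once.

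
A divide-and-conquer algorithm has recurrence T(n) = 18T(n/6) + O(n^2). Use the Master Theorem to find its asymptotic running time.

Master Theorem for T(n) = 18T(n/6) + O(n^2):

a = 18, b = 6, c = 2
log_b(a) = log_6(18) = 1.6131

Case 3: c = 2 > log_6(18) = 1.6131
T(n) = O(n^2) = O(n^2)

For T(n) = 18T(n/6) + O(n^2): log_6(18) = 1.6131. This is Case 3 of the Master Theorem (c > log_b(a), work dominated by root), giving O(n^2).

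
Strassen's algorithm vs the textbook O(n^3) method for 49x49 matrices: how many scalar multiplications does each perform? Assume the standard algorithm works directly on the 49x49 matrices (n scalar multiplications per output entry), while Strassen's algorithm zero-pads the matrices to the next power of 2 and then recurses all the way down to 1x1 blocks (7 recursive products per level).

Matrix multiplication for 49x49 matrices:

Strassen's algorithm requires power-of-2 dimensions. Pad 49x49 to 64x64 (next power of 2).

Standard algorithm: 49^3 = 117649 multiplications
Strassen's algorithm: 7^(log2(64)) = 7^6 = 117649 multiplications
Savings: 117649 - 117649 = 0 multiplications

Standard: 117649 multiplications (49^3). Strassen: 117649 multiplications (7^6, after padding to 64x64). Strassen reduces 8 recursive multiplications to 7 at each level.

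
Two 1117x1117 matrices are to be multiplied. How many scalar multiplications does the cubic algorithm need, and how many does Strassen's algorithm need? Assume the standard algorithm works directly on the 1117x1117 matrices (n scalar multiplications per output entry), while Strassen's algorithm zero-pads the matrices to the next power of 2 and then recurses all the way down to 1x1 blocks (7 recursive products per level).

Matrix multiplication for 1117x1117 matrices:

Strassen's algorithm requires power-of-2 dimensions. Pad 1117x1117 to 2048x2048 (next power of 2).

Standard algorithm: 1117^3 = 1393668613 multiplications
Strassen's algorithm: 7^(log2(2048)) = 7^11 = 1977326743 multiplications
Difference: 1393668613 - 1977326743 = -583658130 (Strassen uses MORE here due to padding overhead — for small or just-over-power-of-2 n, padding can outweigh the per-level savings)

Standard: 1393668613 multiplications (1117^3). Strassen: 1977326743 multiplications (7^11, after padding to 2048x2048). Strassen reduces 8 recursive multiplications to 7 at each level.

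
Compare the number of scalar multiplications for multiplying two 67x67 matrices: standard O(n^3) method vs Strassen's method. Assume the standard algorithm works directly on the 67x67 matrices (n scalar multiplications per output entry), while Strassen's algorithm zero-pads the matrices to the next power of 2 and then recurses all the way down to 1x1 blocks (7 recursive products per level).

Matrix multiplication for 67x67 matrices:

Strassen's algorithm requires power-of-2 dimensions. Pad 67x67 to 128x128 (next power of 2).

Standard algorithm: 67^3 = 300763 multiplications
Strassen's algorithm: 7^(log2(128)) = 7^7 = 823543 multiplications
Difference: 300763 - 823543 = -522780 (Strassen uses MORE here due to padding overhead — for small or just-over-power-of-2 n, padding can outweigh the per-level savings)

Standard: 300763 multiplications (67^3). Strassen: 823543 multiplications (7^7, after padding to 128x128). Strassen reduces 8 recursive multiplications to 7 at each level.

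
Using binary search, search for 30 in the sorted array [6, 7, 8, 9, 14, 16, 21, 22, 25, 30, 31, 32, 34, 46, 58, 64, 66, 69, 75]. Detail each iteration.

Binary search for 30 in [6, 7, 8, 9, 14, 16, 21, 22, 25, 30, 31, 32, 34, 46, 58, 64, 66, 69, 75]:

lo=0, hi=18, mid=9, arr[mid]=30 -> Found target at index 9!

Binary search finds 30 at index 9 after 1 comparisons. The search repeatedly halves the search space by comparing with the middle element.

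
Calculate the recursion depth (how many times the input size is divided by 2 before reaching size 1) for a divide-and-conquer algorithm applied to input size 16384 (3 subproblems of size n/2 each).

For divide and conquer with division factor 2:

Problem sizes at each level:
Level 0: 16384
Level 1: 8192
Level 2: 4096
Level 3: 2048
Level 4: 1024
Level 5: 512
Level 6: 256
Level 7: 128
Level 8: 64
Level 9: 32
Level 10: 16
Level 11: 8
Level 12: 4
Level 13: 2
Level 14: 1

The root is level 0 and the size-1 base case is level 14 (the tree spans levels 0 through 14, i.e. 15 levels counting the root), so the depth is the number of divisions: log_2(16384) = 14

The recursion tree depth is log_2(16384) = 14. At each level, the problem size is divided by 2, so it takes 14 divisions to reduce to a base case of size 1. The algorithm makes 3 recursive calls at each level.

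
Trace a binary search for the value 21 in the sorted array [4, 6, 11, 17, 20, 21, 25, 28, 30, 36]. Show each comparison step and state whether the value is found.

Binary search for 21 in [4, 6, 11, 17, 20, 21, 25, 28, 30, 36]:

lo=0, hi=9, mid=4, arr[mid]=20 -> 20 < 21, search right half
lo=5, hi=9, mid=7, arr[mid]=28 -> 28 > 21, search left half
lo=5, hi=6, mid=5, arr[mid]=21 -> Found target at index 5!

Binary search finds 21 at index 5 after 3 comparisons. The search repeatedly halves the search space by comparing with the middle element.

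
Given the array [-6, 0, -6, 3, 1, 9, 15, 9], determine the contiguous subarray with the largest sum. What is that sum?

Using Kadane's algorithm on [-6, 0, -6, 3, 1, 9, 15, 9]:

Scanning through the array:
Position 1 (value 0): max_ending_here = 0, max_so_far = 0
Position 2 (value -6): max_ending_here = -6, max_so_far = 0
Position 3 (value 3): max_ending_here = 3, max_so_far = 3
Position 4 (value 1): max_ending_here = 4, max_so_far = 4
Position 5 (value 9): max_ending_here = 13, max_so_far = 13
Position 6 (value 15): max_ending_here = 28, max_so_far = 28
Position 7 (value 9): max_ending_here = 37, max_so_far = 37

Maximum subarray: [3, 1, 9, 15, 9]
Maximum sum: 37

The maximum subarray is [3, 1, 9, 15, 9] with sum 37. This subarray runs from index 3 to index 7.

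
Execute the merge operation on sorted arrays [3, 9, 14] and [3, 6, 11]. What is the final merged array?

Merging process:

Compare 3 vs 3: take 3 from left. Merged: [3]
Compare 9 vs 3: take 3 from right. Merged: [3, 3]
Compare 9 vs 6: take 6 from right. Merged: [3, 3, 6]
Compare 9 vs 11: take 9 from left. Merged: [3, 3, 6, 9]
Compare 14 vs 11: take 11 from right. Merged: [3, 3, 6, 9, 11]
Append remaining from left: [14]. Merged: [3, 3, 6, 9, 11, 14]

Final merged array: [3, 3, 6, 9, 11, 14]
Total comparisons: 5

The merged array is [3, 3, 6, 9, 11, 14], requiring 5 comparisons. The merge step runs in O(n) time where n is the total number of elements.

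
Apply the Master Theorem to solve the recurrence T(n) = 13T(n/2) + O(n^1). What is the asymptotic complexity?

Master Theorem for T(n) = 13T(n/2) + O(n^1):

a = 13, b = 2, c = 1
log_b(a) = log_2(13) = 3.7004

Case 1: c = 1 < log_2(13) = 3.7004
T(n) = O(n^(log_2 13))

For T(n) = 13T(n/2) + O(n^1): log_2(13) = 3.7004. This is Case 1 of the Master Theorem (c < log_b(a), work dominated by leaves), giving O(n^(log_2 13)).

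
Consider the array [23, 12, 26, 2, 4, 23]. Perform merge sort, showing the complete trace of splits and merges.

Merge sort trace:

Split: [23, 12, 26, 2, 4, 23] -> [23, 12, 26] and [2, 4, 23]
  Split: [23, 12, 26] -> [23] and [12, 26]
    Split: [12, 26] -> [12] and [26]
    Merge: [12] + [26] -> [12, 26]
  Merge: [23] + [12, 26] -> [12, 23, 26]
  Split: [2, 4, 23] -> [2] and [4, 23]
    Split: [4, 23] -> [4] and [23]
    Merge: [4] + [23] -> [4, 23]
  Merge: [2] + [4, 23] -> [2, 4, 23]
Merge: [12, 23, 26] + [2, 4, 23] -> [2, 4, 12, 23, 23, 26]

Final sorted array: [2, 4, 12, 23, 23, 26]

The merge sort proceeds by recursively splitting the array and merging sorted halves.
After all merges, the sorted array is [2, 4, 12, 23, 23, 26].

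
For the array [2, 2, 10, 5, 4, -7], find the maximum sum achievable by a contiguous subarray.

Using Kadane's algorithm on [2, 2, 10, 5, 4, -7]:

Scanning through the array:
Position 1 (value 2): max_ending_here = 4, max_so_far = 4
Position 2 (value 10): max_ending_here = 14, max_so_far = 14
Position 3 (value 5): max_ending_here = 19, max_so_far = 19
Position 4 (value 4): max_ending_here = 23, max_so_far = 23
Position 5 (value -7): max_ending_here = 16, max_so_far = 23

Maximum subarray: [2, 2, 10, 5, 4]
Maximum sum: 23

The maximum subarray is [2, 2, 10, 5, 4] with sum 23. This subarray runs from index 0 to index 4.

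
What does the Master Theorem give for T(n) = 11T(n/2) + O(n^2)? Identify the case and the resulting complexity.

Master Theorem for T(n) = 11T(n/2) + O(n^2):

a = 11, b = 2, c = 2
log_b(a) = log_2(11) = 3.4594

Case 1: c = 2 < log_2(11) = 3.4594
T(n) = O(n^(log_2 11))

For T(n) = 11T(n/2) + O(n^2): log_2(11) = 3.4594. This is Case 1 of the Master Theorem (c < log_b(a), work dominated by leaves), giving O(n^(log_2 11)).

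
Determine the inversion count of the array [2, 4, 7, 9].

Finding inversions in [2, 4, 7, 9]:


Total inversions: 0

The array has 0 inversions. It is already sorted.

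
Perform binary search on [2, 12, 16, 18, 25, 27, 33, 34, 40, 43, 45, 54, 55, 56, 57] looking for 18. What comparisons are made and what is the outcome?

Binary search for 18 in [2, 12, 16, 18, 25, 27, 33, 34, 40, 43, 45, 54, 55, 56, 57]:

lo=0, hi=14, mid=7, arr[mid]=34 -> 34 > 18, search left half
lo=0, hi=6, mid=3, arr[mid]=18 -> Found target at index 3!

Binary search finds 18 at index 3 after 2 comparisons. The search repeatedly halves the search space by comparing with the middle element.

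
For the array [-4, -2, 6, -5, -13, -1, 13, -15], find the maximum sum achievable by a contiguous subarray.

Using Kadane's algorithm on [-4, -2, 6, -5, -13, -1, 13, -15]:

Scanning through the array:
Position 1 (value -2): max_ending_here = -2, max_so_far = -2
Position 2 (value 6): max_ending_here = 6, max_so_far = 6
Position 3 (value -5): max_ending_here = 1, max_so_far = 6
Position 4 (value -13): max_ending_here = -12, max_so_far = 6
Position 5 (value -1): max_ending_here = -1, max_so_far = 6
Position 6 (value 13): max_ending_here = 13, max_so_far = 13
Position 7 (value -15): max_ending_here = -2, max_so_far = 13

Maximum subarray: [13]
Maximum sum: 13

The maximum subarray is [13] with sum 13. This subarray runs from index 6 to index 6.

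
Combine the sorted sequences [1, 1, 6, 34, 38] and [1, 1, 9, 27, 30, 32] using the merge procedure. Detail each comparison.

Merging process:

Compare 1 vs 1: take 1 from left. Merged: [1]
Compare 1 vs 1: take 1 from left. Merged: [1, 1]
Compare 6 vs 1: take 1 from right. Merged: [1, 1, 1]
Compare 6 vs 1: take 1 from right. Merged: [1, 1, 1, 1]
Compare 6 vs 9: take 6 from left. Merged: [1, 1, 1, 1, 6]
Compare 34 vs 9: take 9 from right. Merged: [1, 1, 1, 1, 6, 9]
Compare 34 vs 27: take 27 from right. Merged: [1, 1, 1, 1, 6, 9, 27]
Compare 34 vs 30: take 30 from right. Merged: [1, 1, 1, 1, 6, 9, 27, 30]
Compare 34 vs 32: take 32 from right. Merged: [1, 1, 1, 1, 6, 9, 27, 30, 32]
Append remaining from left: [34, 38]. Merged: [1, 1, 1, 1, 6, 9, 27, 30, 32, 34, 38]

Final merged array: [1, 1, 1, 1, 6, 9, 27, 30, 32, 34, 38]
Total comparisons: 9

The merged array is [1, 1, 1, 1, 6, 9, 27, 30, 32, 34, 38], requiring 9 comparisons. The merge step runs in O(n) time where n is the total number of elements.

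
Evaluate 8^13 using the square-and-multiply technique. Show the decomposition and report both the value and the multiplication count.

Computing 8^13 by squaring (build up from 8^1; each line after the first costs one multiplication):

8^1 = 8
8^2 = (8^1)^2 = 8^2 = 64
8^3 = 8 * 8^2 = 8 * 64 = 512
8^6 = (8^3)^2 = 512^2 = 262144
8^12 = (8^6)^2 = 262144^2 = 68719476736
8^13 = 8 * 8^12 = 8 * 68719476736 = 549755813888

Result: 549755813888
Multiplications needed: 5 (5 lines after 8^1)

8^13 = 549755813888. Using exponentiation by squaring, this requires 5 multiplications. The key idea: if the exponent is even, square the half-power; if odd, multiply by the base once.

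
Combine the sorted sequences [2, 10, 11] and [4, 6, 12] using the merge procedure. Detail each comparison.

Merging process:

Compare 2 vs 4: take 2 from left. Merged: [2]
Compare 10 vs 4: take 4 from right. Merged: [2, 4]
Compare 10 vs 6: take 6 from right. Merged: [2, 4, 6]
Compare 10 vs 12: take 10 from left. Merged: [2, 4, 6, 10]
Compare 11 vs 12: take 11 from left. Merged: [2, 4, 6, 10, 11]
Append remaining from right: [12]. Merged: [2, 4, 6, 10, 11, 12]

Final merged array: [2, 4, 6, 10, 11, 12]
Total comparisons: 5

The merged array is [2, 4, 6, 10, 11, 12], requiring 5 comparisons. The merge step runs in O(n) time where n is the total number of elements.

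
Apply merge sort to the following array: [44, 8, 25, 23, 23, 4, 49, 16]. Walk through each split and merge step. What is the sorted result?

Merge sort trace:

Split: [44, 8, 25, 23, 23, 4, 49, 16] -> [44, 8, 25, 23] and [23, 4, 49, 16]
  Split: [44, 8, 25, 23] -> [44, 8] and [25, 23]
    Split: [44, 8] -> [44] and [8]
    Merge: [44] + [8] -> [8, 44]
    Split: [25, 23] -> [25] and [23]
    Merge: [25] + [23] -> [23, 25]
  Merge: [8, 44] + [23, 25] -> [8, 23, 25, 44]
  Split: [23, 4, 49, 16] -> [23, 4] and [49, 16]
    Split: [23, 4] -> [23] and [4]
    Merge: [23] + [4] -> [4, 23]
    Split: [49, 16] -> [49] and [16]
    Merge: [49] + [16] -> [16, 49]
  Merge: [4, 23] + [16, 49] -> [4, 16, 23, 49]
Merge: [8, 23, 25, 44] + [4, 16, 23, 49] -> [4, 8, 16, 23, 23, 25, 44, 49]

Final sorted array: [4, 8, 16, 23, 23, 25, 44, 49]

The merge sort proceeds by recursively splitting the array and merging sorted halves.
After all merges, the sorted array is [4, 8, 16, 23, 23, 25, 44, 49].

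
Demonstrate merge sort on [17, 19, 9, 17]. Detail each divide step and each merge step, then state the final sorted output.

Merge sort trace:

Split: [17, 19, 9, 17] -> [17, 19] and [9, 17]
  Split: [17, 19] -> [17] and [19]
  Merge: [17] + [19] -> [17, 19]
  Split: [9, 17] -> [9] and [17]
  Merge: [9] + [17] -> [9, 17]
Merge: [17, 19] + [9, 17] -> [9, 17, 17, 19]

Final sorted array: [9, 17, 17, 19]

The merge sort proceeds by recursively splitting the array and merging sorted halves.
After all merges, the sorted array is [9, 17, 17, 19].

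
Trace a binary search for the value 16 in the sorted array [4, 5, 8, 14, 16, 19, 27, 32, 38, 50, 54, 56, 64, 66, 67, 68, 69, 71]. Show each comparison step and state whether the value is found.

Binary search for 16 in [4, 5, 8, 14, 16, 19, 27, 32, 38, 50, 54, 56, 64, 66, 67, 68, 69, 71]:

lo=0, hi=17, mid=8, arr[mid]=38 -> 38 > 16, search left half
lo=0, hi=7, mid=3, arr[mid]=14 -> 14 < 16, search right half
lo=4, hi=7, mid=5, arr[mid]=19 -> 19 > 16, search left half
lo=4, hi=4, mid=4, arr[mid]=16 -> Found target at index 4!

Binary search finds 16 at index 4 after 4 comparisons. The search repeatedly halves the search space by comparing with the middle element.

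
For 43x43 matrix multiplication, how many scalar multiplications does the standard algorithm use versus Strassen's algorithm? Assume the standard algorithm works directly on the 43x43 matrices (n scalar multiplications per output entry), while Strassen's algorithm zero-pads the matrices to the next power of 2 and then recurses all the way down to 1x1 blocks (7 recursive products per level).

Matrix multiplication for 43x43 matrices:

Strassen's algorithm requires power-of-2 dimensions. Pad 43x43 to 64x64 (next power of 2).

Standard algorithm: 43^3 = 79507 multiplications
Strassen's algorithm: 7^(log2(64)) = 7^6 = 117649 multiplications
Difference: 79507 - 117649 = -38142 (Strassen uses MORE here due to padding overhead — for small or just-over-power-of-2 n, padding can outweigh the per-level savings)

Standard: 79507 multiplications (43^3). Strassen: 117649 multiplications (7^6, after padding to 64x64). Strassen reduces 8 recursive multiplications to 7 at each level.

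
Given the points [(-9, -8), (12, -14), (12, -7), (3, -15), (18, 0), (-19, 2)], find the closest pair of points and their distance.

Computing all pairwise distances among 6 points:

d((-9, -8), (12, -14)) = 21.8403
d((-9, -8), (12, -7)) = 21.0238
d((-9, -8), (3, -15)) = 13.8924
d((-9, -8), (18, 0)) = 28.1603
d((-9, -8), (-19, 2)) = 14.1421
d((12, -14), (12, -7)) = 7.0 <-- minimum
d((12, -14), (3, -15)) = 9.0554
d((12, -14), (18, 0)) = 15.2315
d((12, -14), (-19, 2)) = 34.8855
d((12, -7), (3, -15)) = 12.0416
d((12, -7), (18, 0)) = 9.2195
d((12, -7), (-19, 2)) = 32.28
d((3, -15), (18, 0)) = 21.2132
d((3, -15), (-19, 2)) = 27.8029
d((18, 0), (-19, 2)) = 37.054

Closest pair: (12, -14) and (12, -7) with distance 7.0

The closest pair is (12, -14) and (12, -7) with Euclidean distance 7.0. For 6 points, brute-force pairwise comparison is shown above. For large n, the divide-and-conquer algorithm (sort by x, recurse on halves, check the dividing strip) achieves O(n log n).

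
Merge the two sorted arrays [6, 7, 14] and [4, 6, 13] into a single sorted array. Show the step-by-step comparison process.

Merging process:

Compare 6 vs 4: take 4 from right. Merged: [4]
Compare 6 vs 6: take 6 from left. Merged: [4, 6]
Compare 7 vs 6: take 6 from right. Merged: [4, 6, 6]
Compare 7 vs 13: take 7 from left. Merged: [4, 6, 6, 7]
Compare 14 vs 13: take 13 from right. Merged: [4, 6, 6, 7, 13]
Append remaining from left: [14]. Merged: [4, 6, 6, 7, 13, 14]

Final merged array: [4, 6, 6, 7, 13, 14]
Total comparisons: 5

The merged array is [4, 6, 6, 7, 13, 14], requiring 5 comparisons. The merge step runs in O(n) time where n is the total number of elements.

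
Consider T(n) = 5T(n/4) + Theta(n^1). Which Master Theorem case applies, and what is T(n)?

Master Theorem for T(n) = 5T(n/4) + O(n^1):

a = 5, b = 4, c = 1
log_b(a) = log_4(5) = 1.1610

Case 1: c = 1 < log_4(5) = 1.1610
T(n) = O(n^(log_4 5))

For T(n) = 5T(n/4) + O(n^1): log_4(5) = 1.1610. This is Case 1 of the Master Theorem (c < log_b(a), work dominated by leaves), giving O(n^(log_4 5)).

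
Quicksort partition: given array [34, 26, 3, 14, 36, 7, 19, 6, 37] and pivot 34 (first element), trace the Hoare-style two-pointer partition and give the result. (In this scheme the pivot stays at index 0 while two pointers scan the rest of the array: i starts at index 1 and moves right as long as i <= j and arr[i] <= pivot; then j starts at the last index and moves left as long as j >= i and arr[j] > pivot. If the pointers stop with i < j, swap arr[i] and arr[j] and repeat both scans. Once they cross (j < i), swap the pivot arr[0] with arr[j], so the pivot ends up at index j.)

Hoare-style two-pointer partition with pivot = 34:

Initial array: [34, 26, 3, 14, 36, 7, 19, 6, 37]

Pointers start at i = 1, j = 8.
i stops at index 4 (arr[4]=36 > 34), j stops at index 7 (arr[7]=6 <= 34): swap arr[4] and arr[7], array becomes [34, 26, 3, 14, 6, 7, 19, 36, 37]
i ends at 7, j ends at 6: the pointers have crossed (j < i), so scanning stops.

Swap pivot arr[0] with arr[6] to place pivot at position 6: [19, 26, 3, 14, 6, 7, 34, 36, 37]
Pivot position: 6

After partitioning with pivot 34, the array becomes [19, 26, 3, 14, 6, 7, 34, 36, 37]. The pivot is placed at index 6. All elements to the left of the pivot are <= 34, and all elements to the right are > 34.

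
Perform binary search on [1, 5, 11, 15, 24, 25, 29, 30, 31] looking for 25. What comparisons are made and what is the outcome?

Binary search for 25 in [1, 5, 11, 15, 24, 25, 29, 30, 31]:

lo=0, hi=8, mid=4, arr[mid]=24 -> 24 < 25, search right half
lo=5, hi=8, mid=6, arr[mid]=29 -> 29 > 25, search left half
lo=5, hi=5, mid=5, arr[mid]=25 -> Found target at index 5!

Binary search finds 25 at index 5 after 3 comparisons. The search repeatedly halves the search space by comparing with the middle element.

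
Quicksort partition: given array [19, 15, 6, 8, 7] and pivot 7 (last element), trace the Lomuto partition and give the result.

Lomuto partition with pivot = 7:

Initial array: [19, 15, 6, 8, 7]

arr[0]=19 > 7: no swap
arr[1]=15 > 7: no swap
arr[2]=6 <= 7: swap with position 0, array becomes [6, 15, 19, 8, 7]
arr[3]=8 > 7: no swap

Place pivot at position 1: [6, 7, 19, 8, 15]
Pivot position: 1

After partitioning with pivot 7, the array becomes [6, 7, 19, 8, 15]. The pivot is placed at index 1. All elements to the left of the pivot are <= 7, and all elements to the right are > 7.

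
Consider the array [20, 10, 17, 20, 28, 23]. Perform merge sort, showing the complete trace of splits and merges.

Merge sort trace:

Split: [20, 10, 17, 20, 28, 23] -> [20, 10, 17] and [20, 28, 23]
  Split: [20, 10, 17] -> [20] and [10, 17]
    Split: [10, 17] -> [10] and [17]
    Merge: [10] + [17] -> [10, 17]
  Merge: [20] + [10, 17] -> [10, 17, 20]
  Split: [20, 28, 23] -> [20] and [28, 23]
    Split: [28, 23] -> [28] and [23]
    Merge: [28] + [23] -> [23, 28]
  Merge: [20] + [23, 28] -> [20, 23, 28]
Merge: [10, 17, 20] + [20, 23, 28] -> [10, 17, 20, 20, 23, 28]

Final sorted array: [10, 17, 20, 20, 23, 28]

The merge sort proceeds by recursively splitting the array and merging sorted halves.
After all merges, the sorted array is [10, 17, 20, 20, 23, 28].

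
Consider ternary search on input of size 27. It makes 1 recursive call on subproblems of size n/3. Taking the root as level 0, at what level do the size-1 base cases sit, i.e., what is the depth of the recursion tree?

For divide and conquer with division factor 3:

Problem sizes at each level:
Level 0: 27
Level 1: 9
Level 2: 3
Level 3: 1

The root is level 0 and the size-1 base case is level 3 (the tree spans levels 0 through 3, i.e. 4 levels counting the root), so the depth is the number of divisions: log_3(27) = 3

The recursion tree depth is log_3(27) = 3. At each level, the problem size is divided by 3, so it takes 3 divisions to reduce to a base case of size 1. The algorithm makes 1 recursive call at each level.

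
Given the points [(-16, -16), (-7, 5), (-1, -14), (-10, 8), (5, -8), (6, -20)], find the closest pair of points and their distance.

Computing all pairwise distances among 6 points:

d((-16, -16), (-7, 5)) = 22.8473
d((-16, -16), (-1, -14)) = 15.1327
d((-16, -16), (-10, 8)) = 24.7386
d((-16, -16), (5, -8)) = 22.4722
d((-16, -16), (6, -20)) = 22.3607
d((-7, 5), (-1, -14)) = 19.9249
d((-7, 5), (-10, 8)) = 4.2426 <-- minimum
d((-7, 5), (5, -8)) = 17.6918
d((-7, 5), (6, -20)) = 28.178
d((-1, -14), (-10, 8)) = 23.7697
d((-1, -14), (5, -8)) = 8.4853
d((-1, -14), (6, -20)) = 9.2195
d((-10, 8), (5, -8)) = 21.9317
d((-10, 8), (6, -20)) = 32.249
d((5, -8), (6, -20)) = 12.0416

Closest pair: (-7, 5) and (-10, 8) with distance 4.2426

The closest pair is (-7, 5) and (-10, 8) with Euclidean distance 4.2426. For 6 points, brute-force pairwise comparison is shown above. For large n, the divide-and-conquer algorithm (sort by x, recurse on halves, check the dividing strip) achieves O(n log n).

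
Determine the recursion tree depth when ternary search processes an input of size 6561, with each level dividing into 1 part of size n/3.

For divide and conquer with division factor 3:

Problem sizes at each level:
Level 0: 6561
Level 1: 2187
Level 2: 729
Level 3: 243
Level 4: 81
Level 5: 27
Level 6: 9
Level 7: 3
Level 8: 1

The root is level 0 and the size-1 base case is level 8 (the tree spans levels 0 through 8, i.e. 9 levels counting the root), so the depth is the number of divisions: log_3(6561) = 8

The recursion tree depth is log_3(6561) = 8. At each level, the problem size is divided by 3, so it takes 8 divisions to reduce to a base case of size 1. The algorithm makes 1 recursive call at each level.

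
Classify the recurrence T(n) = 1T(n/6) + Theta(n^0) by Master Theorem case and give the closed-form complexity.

Master Theorem for T(n) = 1T(n/6) + O(n^0):

a = 1, b = 6, c = 0
log_b(a) = log_6(1) = 0.0000

Case 2: c = 0 = log_6(1) = 0.0000
T(n) = O(n^0 log n) = O(log n)

For T(n) = 1T(n/6) + O(n^0): log_6(1) = 0.0000. This is Case 2 of the Master Theorem (c = log_b(a), equal work at all levels), giving O(log n).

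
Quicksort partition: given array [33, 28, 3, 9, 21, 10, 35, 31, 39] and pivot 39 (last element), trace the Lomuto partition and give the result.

Lomuto partition with pivot = 39:

Initial array: [33, 28, 3, 9, 21, 10, 35, 31, 39]

arr[0]=33 <= 39: swap with position 0, array becomes [33, 28, 3, 9, 21, 10, 35, 31, 39]
arr[1]=28 <= 39: swap with position 1, array becomes [33, 28, 3, 9, 21, 10, 35, 31, 39]
arr[2]=3 <= 39: swap with position 2, array becomes [33, 28, 3, 9, 21, 10, 35, 31, 39]
arr[3]=9 <= 39: swap with position 3, array becomes [33, 28, 3, 9, 21, 10, 35, 31, 39]
arr[4]=21 <= 39: swap with position 4, array becomes [33, 28, 3, 9, 21, 10, 35, 31, 39]
arr[5]=10 <= 39: swap with position 5, array becomes [33, 28, 3, 9, 21, 10, 35, 31, 39]
arr[6]=35 <= 39: swap with position 6, array becomes [33, 28, 3, 9, 21, 10, 35, 31, 39]
arr[7]=31 <= 39: swap with position 7, array becomes [33, 28, 3, 9, 21, 10, 35, 31, 39]

Place pivot at position 8: [33, 28, 3, 9, 21, 10, 35, 31, 39]
Pivot position: 8

After partitioning with pivot 39, the array becomes [33, 28, 3, 9, 21, 10, 35, 31, 39]. The pivot is placed at index 8. All elements to the left of the pivot are <= 39, and all elements to the right are > 39.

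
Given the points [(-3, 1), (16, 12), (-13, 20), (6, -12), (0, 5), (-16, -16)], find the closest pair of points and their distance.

Computing all pairwise distances among 6 points:

d((-3, 1), (16, 12)) = 21.9545
d((-3, 1), (-13, 20)) = 21.4709
d((-3, 1), (6, -12)) = 15.8114
d((-3, 1), (0, 5)) = 5.0 <-- minimum
d((-3, 1), (-16, -16)) = 21.4009
d((16, 12), (-13, 20)) = 30.0832
d((16, 12), (6, -12)) = 26.0
d((16, 12), (0, 5)) = 17.4642
d((16, 12), (-16, -16)) = 42.5206
d((-13, 20), (6, -12)) = 37.2156
d((-13, 20), (0, 5)) = 19.8494
d((-13, 20), (-16, -16)) = 36.1248
d((6, -12), (0, 5)) = 18.0278
d((6, -12), (-16, -16)) = 22.3607
d((0, 5), (-16, -16)) = 26.4008

Closest pair: (-3, 1) and (0, 5) with distance 5.0

The closest pair is (-3, 1) and (0, 5) with Euclidean distance 5.0. For 6 points, brute-force pairwise comparison is shown above. For large n, the divide-and-conquer algorithm (sort by x, recurse on halves, check the dividing strip) achieves O(n log n).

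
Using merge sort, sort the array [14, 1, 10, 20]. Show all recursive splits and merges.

Merge sort trace:

Split: [14, 1, 10, 20] -> [14, 1] and [10, 20]
  Split: [14, 1] -> [14] and [1]
  Merge: [14] + [1] -> [1, 14]
  Split: [10, 20] -> [10] and [20]
  Merge: [10] + [20] -> [10, 20]
Merge: [1, 14] + [10, 20] -> [1, 10, 14, 20]

Final sorted array: [1, 10, 14, 20]

The merge sort proceeds by recursively splitting the array and merging sorted halves.
After all merges, the sorted array is [1, 10, 14, 20].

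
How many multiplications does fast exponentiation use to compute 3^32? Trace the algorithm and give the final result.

Computing 3^32 by squaring (build up from 3^1; each line after the first costs one multiplication):

3^1 = 3
3^2 = (3^1)^2 = 3^2 = 9
3^4 = (3^2)^2 = 9^2 = 81
3^8 = (3^4)^2 = 81^2 = 6561
3^16 = (3^8)^2 = 6561^2 = 43046721
3^32 = (3^16)^2 = 43046721^2 = 1853020188851841

Result: 1853020188851841
Multiplications needed: 5 (5 lines after 3^1)

3^32 = 1853020188851841. Using exponentiation by squaring, this requires 5 multiplications. The key idea: if the exponent is even, square the half-power; if odd, multiply by the base once.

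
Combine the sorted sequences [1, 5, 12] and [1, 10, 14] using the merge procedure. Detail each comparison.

Merging process:

Compare 1 vs 1: take 1 from left. Merged: [1]
Compare 5 vs 1: take 1 from right. Merged: [1, 1]
Compare 5 vs 10: take 5 from left. Merged: [1, 1, 5]
Compare 12 vs 10: take 10 from right. Merged: [1, 1, 5, 10]
Compare 12 vs 14: take 12 from left. Merged: [1, 1, 5, 10, 12]
Append remaining from right: [14]. Merged: [1, 1, 5, 10, 12, 14]

Final merged array: [1, 1, 5, 10, 12, 14]
Total comparisons: 5

The merged array is [1, 1, 5, 10, 12, 14], requiring 5 comparisons. The merge step runs in O(n) time where n is the total number of elements.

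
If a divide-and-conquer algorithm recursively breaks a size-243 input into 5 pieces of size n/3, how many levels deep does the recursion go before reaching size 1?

For divide and conquer with division factor 3:

Problem sizes at each level:
Level 0: 243
Level 1: 81
Level 2: 27
Level 3: 9
Level 4: 3
Level 5: 1

The root is level 0 and the size-1 base case is level 5 (the tree spans levels 0 through 5, i.e. 6 levels counting the root), so the depth is the number of divisions: log_3(243) = 5

The recursion tree depth is log_3(243) = 5. At each level, the problem size is divided by 3, so it takes 5 divisions to reduce to a base case of size 1. The algorithm makes 5 recursive calls at each level.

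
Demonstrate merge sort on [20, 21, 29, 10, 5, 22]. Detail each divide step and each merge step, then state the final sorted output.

Merge sort trace:

Split: [20, 21, 29, 10, 5, 22] -> [20, 21, 29] and [10, 5, 22]
  Split: [20, 21, 29] -> [20] and [21, 29]
    Split: [21, 29] -> [21] and [29]
    Merge: [21] + [29] -> [21, 29]
  Merge: [20] + [21, 29] -> [20, 21, 29]
  Split: [10, 5, 22] -> [10] and [5, 22]
    Split: [5, 22] -> [5] and [22]
    Merge: [5] + [22] -> [5, 22]
  Merge: [10] + [5, 22] -> [5, 10, 22]
Merge: [20, 21, 29] + [5, 10, 22] -> [5, 10, 20, 21, 22, 29]

Final sorted array: [5, 10, 20, 21, 22, 29]

The merge sort proceeds by recursively splitting the array and merging sorted halves.
After all merges, the sorted array is [5, 10, 20, 21, 22, 29].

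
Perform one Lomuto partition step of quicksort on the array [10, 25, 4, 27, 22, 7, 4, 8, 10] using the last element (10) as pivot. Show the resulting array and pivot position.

Lomuto partition with pivot = 10:

Initial array: [10, 25, 4, 27, 22, 7, 4, 8, 10]

arr[0]=10 <= 10: swap with position 0, array becomes [10, 25, 4, 27, 22, 7, 4, 8, 10]
arr[1]=25 > 10: no swap
arr[2]=4 <= 10: swap with position 1, array becomes [10, 4, 25, 27, 22, 7, 4, 8, 10]
arr[3]=27 > 10: no swap
arr[4]=22 > 10: no swap
arr[5]=7 <= 10: swap with position 2, array becomes [10, 4, 7, 27, 22, 25, 4, 8, 10]
arr[6]=4 <= 10: swap with position 3, array becomes [10, 4, 7, 4, 22, 25, 27, 8, 10]
arr[7]=8 <= 10: swap with position 4, array becomes [10, 4, 7, 4, 8, 25, 27, 22, 10]

Place pivot at position 5: [10, 4, 7, 4, 8, 10, 27, 22, 25]
Pivot position: 5

After partitioning with pivot 10, the array becomes [10, 4, 7, 4, 8, 10, 27, 22, 25]. The pivot is placed at index 5. All elements to the left of the pivot are <= 10, and all elements to the right are > 10.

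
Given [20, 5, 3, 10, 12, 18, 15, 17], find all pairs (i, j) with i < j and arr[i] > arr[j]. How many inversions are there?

Finding inversions in [20, 5, 3, 10, 12, 18, 15, 17]:

(0, 1): arr[0]=20 > arr[1]=5
(0, 2): arr[0]=20 > arr[2]=3
(0, 3): arr[0]=20 > arr[3]=10
(0, 4): arr[0]=20 > arr[4]=12
(0, 5): arr[0]=20 > arr[5]=18
(0, 6): arr[0]=20 > arr[6]=15
(0, 7): arr[0]=20 > arr[7]=17
(1, 2): arr[1]=5 > arr[2]=3
(5, 6): arr[5]=18 > arr[6]=15
(5, 7): arr[5]=18 > arr[7]=17

Total inversions: 10

The array has 10 inversion(s): (0,1), (0,2), (0,3), (0,4), (0,5), (0,6), (0,7), (1,2), (5,6), (5,7). Each pair (i,j) satisfies i < j and arr[i] > arr[j].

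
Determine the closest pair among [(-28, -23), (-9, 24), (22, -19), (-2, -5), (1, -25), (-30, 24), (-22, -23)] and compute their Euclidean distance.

Computing all pairwise distances among 7 points:

d((-28, -23), (-9, 24)) = 50.6952
d((-28, -23), (22, -19)) = 50.1597
d((-28, -23), (-2, -5)) = 31.6228
d((-28, -23), (1, -25)) = 29.0689
d((-28, -23), (-30, 24)) = 47.0425
d((-28, -23), (-22, -23)) = 6.0 <-- minimum
d((-9, 24), (22, -19)) = 53.0094
d((-9, 24), (-2, -5)) = 29.8329
d((-9, 24), (1, -25)) = 50.01
d((-9, 24), (-30, 24)) = 21.0
d((-9, 24), (-22, -23)) = 48.7647
d((22, -19), (-2, -5)) = 27.7849
d((22, -19), (1, -25)) = 21.8403
d((22, -19), (-30, 24)) = 67.4759
d((22, -19), (-22, -23)) = 44.1814
d((-2, -5), (1, -25)) = 20.2237
d((-2, -5), (-30, 24)) = 40.3113
d((-2, -5), (-22, -23)) = 26.9072
d((1, -25), (-30, 24)) = 57.9828
d((1, -25), (-22, -23)) = 23.0868
d((-30, 24), (-22, -23)) = 47.676

Closest pair: (-28, -23) and (-22, -23) with distance 6.0

The closest pair is (-28, -23) and (-22, -23) with Euclidean distance 6.0. For 7 points, brute-force pairwise comparison is shown above. For large n, the divide-and-conquer algorithm (sort by x, recurse on halves, check the dividing strip) achieves O(n log n).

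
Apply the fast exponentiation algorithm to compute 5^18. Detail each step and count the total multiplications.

Computing 5^18 by squaring (build up from 5^1; each line after the first costs one multiplication):

5^1 = 5
5^2 = (5^1)^2 = 5^2 = 25
5^4 = (5^2)^2 = 25^2 = 625
5^8 = (5^4)^2 = 625^2 = 390625
5^9 = 5 * 5^8 = 5 * 390625 = 1953125
5^18 = (5^9)^2 = 1953125^2 = 3814697265625

Result: 3814697265625
Multiplications needed: 5 (5 lines after 5^1)

5^18 = 3814697265625. Using exponentiation by squaring, this requires 5 multiplications. The key idea: if the exponent is even, square the half-power; if odd, multiply by the base once.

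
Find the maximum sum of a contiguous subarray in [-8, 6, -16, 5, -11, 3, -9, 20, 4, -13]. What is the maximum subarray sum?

Using Kadane's algorithm on [-8, 6, -16, 5, -11, 3, -9, 20, 4, -13]:

Scanning through the array:
Position 1 (value 6): max_ending_here = 6, max_so_far = 6
Position 2 (value -16): max_ending_here = -10, max_so_far = 6
Position 3 (value 5): max_ending_here = 5, max_so_far = 6
Position 4 (value -11): max_ending_here = -6, max_so_far = 6
Position 5 (value 3): max_ending_here = 3, max_so_far = 6
Position 6 (value -9): max_ending_here = -6, max_so_far = 6
Position 7 (value 20): max_ending_here = 20, max_so_far = 20
Position 8 (value 4): max_ending_here = 24, max_so_far = 24
Position 9 (value -13): max_ending_here = 11, max_so_far = 24

Maximum subarray: [20, 4]
Maximum sum: 24

The maximum subarray is [20, 4] with sum 24. This subarray runs from index 7 to index 8.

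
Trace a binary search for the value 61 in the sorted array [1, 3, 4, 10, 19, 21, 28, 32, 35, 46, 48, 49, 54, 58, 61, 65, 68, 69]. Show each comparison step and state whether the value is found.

Binary search for 61 in [1, 3, 4, 10, 19, 21, 28, 32, 35, 46, 48, 49, 54, 58, 61, 65, 68, 69]:

lo=0, hi=17, mid=8, arr[mid]=35 -> 35 < 61, search right half
lo=9, hi=17, mid=13, arr[mid]=58 -> 58 < 61, search right half
lo=14, hi=17, mid=15, arr[mid]=65 -> 65 > 61, search left half
lo=14, hi=14, mid=14, arr[mid]=61 -> Found target at index 14!

Binary search finds 61 at index 14 after 4 comparisons. The search repeatedly halves the search space by comparing with the middle element.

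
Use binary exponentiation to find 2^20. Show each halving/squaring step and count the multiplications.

Computing 2^20 by squaring (build up from 2^1; each line after the first costs one multiplication):

2^1 = 2
2^2 = (2^1)^2 = 2^2 = 4
2^4 = (2^2)^2 = 4^2 = 16
2^5 = 2 * 2^4 = 2 * 16 = 32
2^10 = (2^5)^2 = 32^2 = 1024
2^20 = (2^10)^2 = 1024^2 = 1048576

Result: 1048576
Multiplications needed: 5 (5 lines after 2^1)

2^20 = 1048576. Using exponentiation by squaring, this requires 5 multiplications. The key idea: if the exponent is even, square the half-power; if odd, multiply by the base once.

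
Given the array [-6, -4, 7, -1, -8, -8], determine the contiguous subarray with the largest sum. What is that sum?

Using Kadane's algorithm on [-6, -4, 7, -1, -8, -8]:

Scanning through the array:
Position 1 (value -4): max_ending_here = -4, max_so_far = -4
Position 2 (value 7): max_ending_here = 7, max_so_far = 7
Position 3 (value -1): max_ending_here = 6, max_so_far = 7
Position 4 (value -8): max_ending_here = -2, max_so_far = 7
Position 5 (value -8): max_ending_here = -8, max_so_far = 7

Maximum subarray: [7]
Maximum sum: 7

The maximum subarray is [7] with sum 7. This subarray runs from index 2 to index 2.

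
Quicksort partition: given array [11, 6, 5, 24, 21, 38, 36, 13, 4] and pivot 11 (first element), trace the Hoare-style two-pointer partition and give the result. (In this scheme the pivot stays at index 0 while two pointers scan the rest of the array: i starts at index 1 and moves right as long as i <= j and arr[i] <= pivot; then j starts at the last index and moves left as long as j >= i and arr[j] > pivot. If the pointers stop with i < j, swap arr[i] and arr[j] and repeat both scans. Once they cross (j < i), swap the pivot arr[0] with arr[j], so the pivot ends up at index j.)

Hoare-style two-pointer partition with pivot = 11:

Initial array: [11, 6, 5, 24, 21, 38, 36, 13, 4]

Pointers start at i = 1, j = 8.
i stops at index 3 (arr[3]=24 > 11), j stops at index 8 (arr[8]=4 <= 11): swap arr[3] and arr[8], array becomes [11, 6, 5, 4, 21, 38, 36, 13, 24]
i ends at 4, j ends at 3: the pointers have crossed (j < i), so scanning stops.

Swap pivot arr[0] with arr[3] to place pivot at position 3: [4, 6, 5, 11, 21, 38, 36, 13, 24]
Pivot position: 3

After partitioning with pivot 11, the array becomes [4, 6, 5, 11, 21, 38, 36, 13, 24]. The pivot is placed at index 3. All elements to the left of the pivot are <= 11, and all elements to the right are > 11.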